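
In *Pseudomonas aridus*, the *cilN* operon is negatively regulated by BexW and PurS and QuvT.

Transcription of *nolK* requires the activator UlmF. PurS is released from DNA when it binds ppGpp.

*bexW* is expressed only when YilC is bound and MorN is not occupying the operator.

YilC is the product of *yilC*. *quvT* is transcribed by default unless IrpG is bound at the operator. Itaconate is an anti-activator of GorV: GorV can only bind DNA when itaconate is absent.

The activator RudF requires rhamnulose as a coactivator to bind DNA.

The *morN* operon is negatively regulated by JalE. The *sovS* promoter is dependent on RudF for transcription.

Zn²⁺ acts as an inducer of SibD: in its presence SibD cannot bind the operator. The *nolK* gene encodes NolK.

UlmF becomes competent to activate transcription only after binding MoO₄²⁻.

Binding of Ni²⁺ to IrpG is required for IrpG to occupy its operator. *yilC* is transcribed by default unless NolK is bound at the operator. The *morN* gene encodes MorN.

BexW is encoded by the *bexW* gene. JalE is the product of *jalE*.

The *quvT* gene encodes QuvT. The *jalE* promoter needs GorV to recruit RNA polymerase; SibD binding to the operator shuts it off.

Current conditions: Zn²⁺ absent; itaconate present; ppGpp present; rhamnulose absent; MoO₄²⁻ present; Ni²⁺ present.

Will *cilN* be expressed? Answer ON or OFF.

ON

Itaconate is present, so GorV is inactive.
Zn²⁺ is absent, so SibD is active.
With repressor SibD bound, *jalE* is not transcribed.
So JalE is not produced.
With no repressor bound, *morN* is transcribed.
So MorN is produced and active.
MoO₄²⁻ is present, so UlmF is active.
No repressor is bound and UlmF is active, so *nolK* is transcribed.
So NolK is produced and active.
With repressor NolK bound, *yilC* is not transcribed.
So YilC is not produced.
With repressor MorN bound, *bexW* is not transcribed.
So BexW is not produced.
ppGpp is present, so PurS is inactive.
Ni²⁺ is present, so IrpG is active.
With repressor IrpG bound, *quvT* is not transcribed.
So QuvT is not produced.
With no repressor bound, *cilN* is transcribed.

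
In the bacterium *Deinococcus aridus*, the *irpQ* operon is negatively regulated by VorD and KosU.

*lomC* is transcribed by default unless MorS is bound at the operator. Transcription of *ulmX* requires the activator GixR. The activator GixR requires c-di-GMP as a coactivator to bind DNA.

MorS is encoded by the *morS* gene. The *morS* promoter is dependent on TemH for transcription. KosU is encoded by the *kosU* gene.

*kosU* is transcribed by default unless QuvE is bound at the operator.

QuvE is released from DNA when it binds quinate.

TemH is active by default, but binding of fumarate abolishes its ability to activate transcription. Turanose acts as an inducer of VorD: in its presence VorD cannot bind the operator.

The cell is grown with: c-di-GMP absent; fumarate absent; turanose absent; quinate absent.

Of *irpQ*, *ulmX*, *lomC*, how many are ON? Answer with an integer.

Turanose is absent, so VorD is active.
Quinate is absent, so QuvE is active.
With repressor QuvE bound, *kosU* is not transcribed.
So KosU is not produced.
With repressor VorD bound, *irpQ* is not transcribed.
→ *irpQ* is OFF.
c-di-GMP is absent, so GixR is inactive.
Required activator GixR is absent, so *ulmX* is not transcribed.
→ *ulmX* is OFF.
Fumarate is absent, so TemH is active.
No repressor is bound and TemH is active, so *morS* is transcribed.
So MorS is produced and active.
With repressor MorS bound, *lomC* is not transcribed.
→ *lomC* is OFF.
0 of the 3 genes are transcribed.

0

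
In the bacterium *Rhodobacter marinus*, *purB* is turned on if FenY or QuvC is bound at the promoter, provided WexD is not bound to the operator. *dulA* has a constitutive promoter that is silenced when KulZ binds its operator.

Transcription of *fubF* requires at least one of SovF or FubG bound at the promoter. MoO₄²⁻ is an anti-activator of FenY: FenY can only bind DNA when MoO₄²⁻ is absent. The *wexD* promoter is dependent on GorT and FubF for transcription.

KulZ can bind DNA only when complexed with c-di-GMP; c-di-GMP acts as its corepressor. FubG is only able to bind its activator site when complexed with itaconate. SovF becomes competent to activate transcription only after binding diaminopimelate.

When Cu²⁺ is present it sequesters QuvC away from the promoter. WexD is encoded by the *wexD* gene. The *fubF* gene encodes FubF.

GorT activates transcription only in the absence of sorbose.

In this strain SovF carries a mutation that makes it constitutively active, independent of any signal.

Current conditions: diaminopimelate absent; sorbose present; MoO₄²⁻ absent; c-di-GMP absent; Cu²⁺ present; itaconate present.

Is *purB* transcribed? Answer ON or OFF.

ON

Sorbose is present, so GorT is inactive.
SovF is constitutively active in this strain.
Itaconate is present, so FubG is active.
Activator SovF is present, so *fubF* is transcribed.
So FubF is produced and active.
Required activator GorT is absent, so *wexD* is not transcribed.
So WexD is not produced.
MoO₄²⁻ is absent, so FenY is active.
Cu²⁺ is present, so QuvC is inactive.
Activator FenY is present, so *purB* is transcribed.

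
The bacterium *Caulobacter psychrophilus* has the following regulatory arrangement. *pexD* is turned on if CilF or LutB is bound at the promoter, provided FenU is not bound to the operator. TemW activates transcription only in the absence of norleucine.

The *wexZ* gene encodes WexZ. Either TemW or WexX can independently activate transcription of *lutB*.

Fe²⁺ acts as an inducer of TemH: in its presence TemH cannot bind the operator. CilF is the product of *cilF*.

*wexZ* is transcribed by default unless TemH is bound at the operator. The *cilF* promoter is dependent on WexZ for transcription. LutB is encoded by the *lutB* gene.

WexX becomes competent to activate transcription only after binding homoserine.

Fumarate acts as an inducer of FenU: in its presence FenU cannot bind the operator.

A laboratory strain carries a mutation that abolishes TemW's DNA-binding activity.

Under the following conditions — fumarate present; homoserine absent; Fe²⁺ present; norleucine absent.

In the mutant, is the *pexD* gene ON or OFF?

ON

Fe²⁺ is present, so TemH is inactive.
With no repressor bound, *wexZ* is transcribed.
So WexZ is produced and active.
No repressor is bound and WexZ is active, so *cilF* is transcribed.
So CilF is produced and active.
TemW is non-functional in this strain, so it has no effect.
Homoserine is absent, so WexX is inactive.
No activator is available at the *lutB* promoter, so *lutB* is not transcribed.
So LutB is not produced.
Fumarate is present, so FenU is inactive.
Activator CilF is present, so *pexD* is transcribed.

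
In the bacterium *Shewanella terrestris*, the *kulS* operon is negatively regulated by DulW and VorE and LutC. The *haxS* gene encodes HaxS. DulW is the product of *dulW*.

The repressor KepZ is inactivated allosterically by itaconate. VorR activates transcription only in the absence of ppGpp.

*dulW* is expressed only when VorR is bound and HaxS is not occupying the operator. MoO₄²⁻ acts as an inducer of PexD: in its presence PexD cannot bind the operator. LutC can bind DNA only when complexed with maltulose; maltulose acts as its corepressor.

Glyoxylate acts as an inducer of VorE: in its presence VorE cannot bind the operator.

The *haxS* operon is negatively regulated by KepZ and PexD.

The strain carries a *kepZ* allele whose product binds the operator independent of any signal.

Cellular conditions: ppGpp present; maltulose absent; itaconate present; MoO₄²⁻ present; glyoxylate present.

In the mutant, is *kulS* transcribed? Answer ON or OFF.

KepZ is constitutively active in this strain.
MoO₄²⁻ is present, so PexD is inactive.
With repressor KepZ bound, *haxS* is not transcribed.
So HaxS is not produced.
ppGpp is present, so VorR is inactive.
Required activator VorR is absent, so *dulW* is not transcribed.
So DulW is not produced.
Glyoxylate is present, so VorE is inactive.
Maltulose is absent, so LutC is inactive.
With no repressor bound, *kulS* is transcribed.

ON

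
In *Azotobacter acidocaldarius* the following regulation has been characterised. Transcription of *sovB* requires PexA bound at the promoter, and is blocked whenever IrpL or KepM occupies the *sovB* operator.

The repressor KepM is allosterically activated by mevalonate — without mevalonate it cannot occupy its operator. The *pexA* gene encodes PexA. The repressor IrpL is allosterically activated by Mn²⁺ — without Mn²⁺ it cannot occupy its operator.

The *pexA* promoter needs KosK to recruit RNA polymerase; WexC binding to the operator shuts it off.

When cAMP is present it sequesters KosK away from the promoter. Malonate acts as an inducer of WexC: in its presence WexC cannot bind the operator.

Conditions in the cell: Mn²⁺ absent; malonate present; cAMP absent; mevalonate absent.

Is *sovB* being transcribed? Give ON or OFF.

ON

Mn²⁺ is absent, so IrpL is inactive.
cAMP is absent, so KosK is active.
Malonate is present, so WexC is inactive.
No repressor is bound and KosK is active, so *pexA* is transcribed.
So PexA is produced and active.
Mevalonate is absent, so KepM is inactive.
No repressor is bound and PexA is active, so *sovB* is transcribed.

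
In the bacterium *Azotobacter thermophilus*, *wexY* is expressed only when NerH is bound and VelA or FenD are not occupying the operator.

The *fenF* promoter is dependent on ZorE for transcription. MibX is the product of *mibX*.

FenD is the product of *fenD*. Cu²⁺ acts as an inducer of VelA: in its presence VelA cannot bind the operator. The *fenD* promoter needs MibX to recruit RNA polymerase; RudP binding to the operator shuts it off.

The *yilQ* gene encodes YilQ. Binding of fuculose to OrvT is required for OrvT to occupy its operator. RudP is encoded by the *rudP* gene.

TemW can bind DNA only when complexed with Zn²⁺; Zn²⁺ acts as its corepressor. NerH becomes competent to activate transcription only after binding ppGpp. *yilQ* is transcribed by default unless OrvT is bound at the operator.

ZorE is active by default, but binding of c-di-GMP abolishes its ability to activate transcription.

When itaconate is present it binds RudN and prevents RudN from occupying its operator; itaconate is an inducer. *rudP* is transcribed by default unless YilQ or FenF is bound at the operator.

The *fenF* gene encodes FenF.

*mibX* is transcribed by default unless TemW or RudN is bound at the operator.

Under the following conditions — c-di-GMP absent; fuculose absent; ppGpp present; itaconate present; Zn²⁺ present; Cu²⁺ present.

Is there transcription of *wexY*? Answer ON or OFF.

Cu²⁺ is present, so VelA is inactive.
Fuculose is absent, so OrvT is inactive.
With no repressor bound, *yilQ* is transcribed.
So YilQ is produced and active.
c-di-GMP is absent, so ZorE is active.
No repressor is bound and ZorE is active, so *fenF* is transcribed.
So FenF is produced and active.
With repressor YilQ bound, *rudP* is not transcribed.
So RudP is not produced.
Zn²⁺ is present, so TemW is active.
Itaconate is present, so RudN is inactive.
With repressor TemW bound, *mibX* is not transcribed.
So MibX is not produced.
Required activator MibX is absent, so *fenD* is not transcribed.
So FenD is not produced.
ppGpp is present, so NerH is active.
No repressor is bound and NerH is active, so *wexY* is transcribed.

ON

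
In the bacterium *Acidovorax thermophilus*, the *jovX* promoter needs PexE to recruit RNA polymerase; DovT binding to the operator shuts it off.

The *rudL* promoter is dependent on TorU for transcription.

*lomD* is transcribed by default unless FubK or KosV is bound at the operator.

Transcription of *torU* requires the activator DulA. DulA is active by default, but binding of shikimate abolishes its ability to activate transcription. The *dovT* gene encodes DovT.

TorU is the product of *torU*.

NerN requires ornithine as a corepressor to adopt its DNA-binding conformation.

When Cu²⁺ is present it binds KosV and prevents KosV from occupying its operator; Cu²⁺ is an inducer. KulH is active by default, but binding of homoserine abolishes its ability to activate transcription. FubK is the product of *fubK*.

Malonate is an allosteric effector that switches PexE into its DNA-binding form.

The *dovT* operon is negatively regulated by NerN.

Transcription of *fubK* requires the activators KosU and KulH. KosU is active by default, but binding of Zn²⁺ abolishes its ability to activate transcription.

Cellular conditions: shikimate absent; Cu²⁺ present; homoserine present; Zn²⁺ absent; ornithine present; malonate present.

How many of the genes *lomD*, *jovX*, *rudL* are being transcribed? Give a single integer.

Zn²⁺ is absent, so KosU is active.
Homoserine is present, so KulH is inactive.
Required activator KulH is absent, so *fubK* is not transcribed.
So FubK is not produced.
Cu²⁺ is present, so KosV is inactive.
With no repressor bound, *lomD* is transcribed.
→ *lomD* is ON.
Ornithine is present, so NerN is active.
With repressor NerN bound, *dovT* is not transcribed.
So DovT is not produced.
Malonate is present, so PexE is active.
No repressor is bound and PexE is active, so *jovX* is transcribed.
→ *jovX* is ON.
Shikimate is absent, so DulA is active.
No repressor is bound and DulA is active, so *torU* is transcribed.
So TorU is produced and active.
No repressor is bound and TorU is active, so *rudL* is transcribed.
→ *rudL* is ON.
3 of the 3 genes are transcribed.

3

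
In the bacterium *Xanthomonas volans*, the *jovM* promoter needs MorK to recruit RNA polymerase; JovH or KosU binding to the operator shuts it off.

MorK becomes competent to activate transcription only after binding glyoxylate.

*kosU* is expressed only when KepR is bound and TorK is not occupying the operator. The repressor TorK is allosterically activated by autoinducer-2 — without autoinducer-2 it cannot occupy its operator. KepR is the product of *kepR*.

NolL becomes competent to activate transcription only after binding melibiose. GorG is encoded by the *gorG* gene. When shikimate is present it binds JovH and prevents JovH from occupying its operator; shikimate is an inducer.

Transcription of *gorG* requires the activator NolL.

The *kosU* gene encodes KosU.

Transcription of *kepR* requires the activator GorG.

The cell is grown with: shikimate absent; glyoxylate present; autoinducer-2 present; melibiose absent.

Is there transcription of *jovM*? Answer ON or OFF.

OFF

Glyoxylate is present, so MorK is active.
Shikimate is absent, so JovH is active.
Melibiose is absent, so NolL is inactive.
Required activator NolL is absent, so *gorG* is not transcribed.
So GorG is not produced.
Required activator GorG is absent, so *kepR* is not transcribed.
So KepR is not produced.
Autoinducer-2 is present, so TorK is active.
With repressor TorK bound, *kosU* is not transcribed.
So KosU is not produced.
With repressor JovH bound, *jovM* is not transcribed.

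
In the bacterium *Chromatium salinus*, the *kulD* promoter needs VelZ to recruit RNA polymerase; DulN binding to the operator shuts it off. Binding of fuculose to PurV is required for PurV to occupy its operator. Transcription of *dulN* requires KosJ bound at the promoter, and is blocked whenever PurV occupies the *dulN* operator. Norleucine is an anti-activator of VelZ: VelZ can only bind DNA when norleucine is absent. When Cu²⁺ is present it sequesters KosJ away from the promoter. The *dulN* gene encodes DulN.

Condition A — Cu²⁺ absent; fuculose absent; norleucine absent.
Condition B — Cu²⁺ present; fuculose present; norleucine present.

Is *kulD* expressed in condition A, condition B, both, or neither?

neither

Condition A:
Cu²⁺ is absent, so KosJ is active.
Fuculose is absent, so PurV is inactive.
No repressor is bound and KosJ is active, so *dulN* is transcribed.
So DulN is produced and active.
Norleucine is absent, so VelZ is active.
With repressor DulN bound, *kulD* is not transcribed.
→ *kulD* is OFF in A.
Condition B:
Cu²⁺ is present, so KosJ is inactive.
Fuculose is present, so PurV is active.
With repressor PurV bound, *dulN* is not transcribed.
So DulN is not produced.
Norleucine is present, so VelZ is inactive.
Required activator VelZ is absent, so *kulD* is not transcribed.
→ *kulD* is OFF in B.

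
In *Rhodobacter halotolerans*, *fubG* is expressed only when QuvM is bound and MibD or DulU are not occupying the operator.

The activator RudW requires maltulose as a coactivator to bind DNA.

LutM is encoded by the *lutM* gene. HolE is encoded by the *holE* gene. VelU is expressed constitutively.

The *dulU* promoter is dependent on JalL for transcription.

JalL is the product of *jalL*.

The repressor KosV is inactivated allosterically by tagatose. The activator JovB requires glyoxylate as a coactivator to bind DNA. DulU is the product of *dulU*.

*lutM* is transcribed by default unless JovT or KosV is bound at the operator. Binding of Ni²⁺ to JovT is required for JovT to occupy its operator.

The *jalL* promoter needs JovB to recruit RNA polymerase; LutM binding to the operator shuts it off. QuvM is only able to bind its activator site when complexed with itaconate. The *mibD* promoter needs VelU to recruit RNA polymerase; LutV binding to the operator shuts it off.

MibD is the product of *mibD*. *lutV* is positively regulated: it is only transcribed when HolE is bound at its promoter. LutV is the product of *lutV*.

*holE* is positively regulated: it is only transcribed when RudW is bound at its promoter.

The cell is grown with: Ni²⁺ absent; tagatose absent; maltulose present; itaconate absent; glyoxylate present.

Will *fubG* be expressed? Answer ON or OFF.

Maltulose is present, so RudW is active.
No repressor is bound and RudW is active, so *holE* is transcribed.
So HolE is produced and active.
No repressor is bound and HolE is active, so *lutV* is transcribed.
So LutV is produced and active.
VelU is produced constitutively and is active.
With repressor LutV bound, *mibD* is not transcribed.
So MibD is not produced.
Itaconate is absent, so QuvM is inactive.
Ni²⁺ is absent, so JovT is inactive.
Tagatose is absent, so KosV is active.
With repressor KosV bound, *lutM* is not transcribed.
So LutM is not produced.
Glyoxylate is present, so JovB is active.
No repressor is bound and JovB is active, so *jalL* is transcribed.
So JalL is produced and active.
No repressor is bound and JalL is active, so *dulU* is transcribed.
So DulU is produced and active.
With repressor DulU bound, *fubG* is not transcribed.

OFF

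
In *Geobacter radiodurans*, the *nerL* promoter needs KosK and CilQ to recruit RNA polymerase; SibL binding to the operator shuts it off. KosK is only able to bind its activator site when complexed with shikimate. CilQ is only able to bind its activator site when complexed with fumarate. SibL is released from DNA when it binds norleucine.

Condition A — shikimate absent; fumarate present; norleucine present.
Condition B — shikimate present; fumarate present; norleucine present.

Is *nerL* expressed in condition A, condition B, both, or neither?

B only

Condition A:
Shikimate is absent, so KosK is inactive.
Fumarate is present, so CilQ is active.
Norleucine is present, so SibL is inactive.
Required activator KosK is absent, so *nerL* is not transcribed.
→ *nerL* is OFF in A.
Condition B:
Shikimate is present, so KosK is active.
Fumarate is present, so CilQ is active.
Norleucine is present, so SibL is inactive.
No repressor is bound and KosK and CilQ are active, so *nerL* is transcribed.
→ *nerL* is ON in B.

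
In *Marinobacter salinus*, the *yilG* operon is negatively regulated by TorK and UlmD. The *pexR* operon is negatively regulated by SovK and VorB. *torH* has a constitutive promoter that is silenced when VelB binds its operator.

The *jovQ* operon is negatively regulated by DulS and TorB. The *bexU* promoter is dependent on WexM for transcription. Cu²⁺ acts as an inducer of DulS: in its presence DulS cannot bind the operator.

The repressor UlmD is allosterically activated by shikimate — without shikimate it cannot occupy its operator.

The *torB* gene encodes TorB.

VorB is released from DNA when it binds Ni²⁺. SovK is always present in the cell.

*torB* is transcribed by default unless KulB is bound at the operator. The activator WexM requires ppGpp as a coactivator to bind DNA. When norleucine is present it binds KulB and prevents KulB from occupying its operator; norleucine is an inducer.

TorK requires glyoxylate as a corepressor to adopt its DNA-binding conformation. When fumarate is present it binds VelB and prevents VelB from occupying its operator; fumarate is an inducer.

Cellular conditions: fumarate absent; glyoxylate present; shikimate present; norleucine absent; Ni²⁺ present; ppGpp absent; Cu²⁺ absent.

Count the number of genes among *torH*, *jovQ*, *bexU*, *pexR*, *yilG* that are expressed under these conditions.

Fumarate is absent, so VelB is active.
With repressor VelB bound, *torH* is not transcribed.
→ *torH* is OFF.
Cu²⁺ is absent, so DulS is active.
Norleucine is absent, so KulB is active.
With repressor KulB bound, *torB* is not transcribed.
So TorB is not produced.
With repressor DulS bound, *jovQ* is not transcribed.
→ *jovQ* is OFF.
ppGpp is absent, so WexM is inactive.
Required activator WexM is absent, so *bexU* is not transcribed.
→ *bexU* is OFF.
SovK is produced constitutively and is active.
Ni²⁺ is present, so VorB is inactive.
With repressor SovK bound, *pexR* is not transcribed.
→ *pexR* is OFF.
Glyoxylate is present, so TorK is active.
Shikimate is present, so UlmD is active.
With repressor TorK bound, *yilG* is not transcribed.
→ *yilG* is OFF.
0 of the 5 genes are transcribed.

0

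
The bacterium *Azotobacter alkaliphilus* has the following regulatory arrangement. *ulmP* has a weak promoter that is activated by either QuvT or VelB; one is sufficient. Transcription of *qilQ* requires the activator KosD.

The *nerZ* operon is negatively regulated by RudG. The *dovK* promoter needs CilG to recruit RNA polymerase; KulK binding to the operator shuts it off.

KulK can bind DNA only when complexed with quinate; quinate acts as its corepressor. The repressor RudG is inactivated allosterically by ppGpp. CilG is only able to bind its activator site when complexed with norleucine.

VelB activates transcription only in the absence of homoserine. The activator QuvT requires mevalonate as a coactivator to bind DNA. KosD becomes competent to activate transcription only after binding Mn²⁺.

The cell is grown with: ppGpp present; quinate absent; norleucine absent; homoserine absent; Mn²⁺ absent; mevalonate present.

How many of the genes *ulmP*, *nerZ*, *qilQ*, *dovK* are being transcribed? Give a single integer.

Mevalonate is present, so QuvT is active.
Homoserine is absent, so VelB is active.
Activator QuvT is present, so *ulmP* is transcribed.
→ *ulmP* is ON.
ppGpp is present, so RudG is inactive.
With no repressor bound, *nerZ* is transcribed.
→ *nerZ* is ON.
Mn²⁺ is absent, so KosD is inactive.
Required activator KosD is absent, so *qilQ* is not transcribed.
→ *qilQ* is OFF.
Quinate is absent, so KulK is inactive.
Norleucine is absent, so CilG is inactive.
Required activator CilG is absent, so *dovK* is not transcribed.
→ *dovK* is OFF.
2 of the 4 genes are transcribed.

2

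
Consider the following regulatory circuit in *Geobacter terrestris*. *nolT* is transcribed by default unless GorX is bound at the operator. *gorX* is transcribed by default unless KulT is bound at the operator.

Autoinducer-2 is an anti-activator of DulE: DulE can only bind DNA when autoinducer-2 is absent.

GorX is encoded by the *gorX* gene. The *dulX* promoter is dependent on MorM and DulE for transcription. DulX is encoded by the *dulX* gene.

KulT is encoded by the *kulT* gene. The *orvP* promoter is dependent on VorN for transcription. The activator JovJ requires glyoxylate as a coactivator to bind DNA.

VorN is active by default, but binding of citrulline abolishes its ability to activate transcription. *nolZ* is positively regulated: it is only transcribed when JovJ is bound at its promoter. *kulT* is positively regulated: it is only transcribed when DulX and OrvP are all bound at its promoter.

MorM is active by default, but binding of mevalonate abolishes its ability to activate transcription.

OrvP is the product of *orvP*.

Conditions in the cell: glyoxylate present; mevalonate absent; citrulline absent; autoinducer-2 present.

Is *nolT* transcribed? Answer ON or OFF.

OFF

Mevalonate is absent, so MorM is active.
Autoinducer-2 is present, so DulE is inactive.
Required activator DulE is absent, so *dulX* is not transcribed.
So DulX is not produced.
Citrulline is absent, so VorN is active.
No repressor is bound and VorN is active, so *orvP* is transcribed.
So OrvP is produced and active.
Required activator DulX is absent, so *kulT* is not transcribed.
So KulT is not produced.
With no repressor bound, *gorX* is transcribed.
So GorX is produced and active.
With repressor GorX bound, *nolT* is not transcribed.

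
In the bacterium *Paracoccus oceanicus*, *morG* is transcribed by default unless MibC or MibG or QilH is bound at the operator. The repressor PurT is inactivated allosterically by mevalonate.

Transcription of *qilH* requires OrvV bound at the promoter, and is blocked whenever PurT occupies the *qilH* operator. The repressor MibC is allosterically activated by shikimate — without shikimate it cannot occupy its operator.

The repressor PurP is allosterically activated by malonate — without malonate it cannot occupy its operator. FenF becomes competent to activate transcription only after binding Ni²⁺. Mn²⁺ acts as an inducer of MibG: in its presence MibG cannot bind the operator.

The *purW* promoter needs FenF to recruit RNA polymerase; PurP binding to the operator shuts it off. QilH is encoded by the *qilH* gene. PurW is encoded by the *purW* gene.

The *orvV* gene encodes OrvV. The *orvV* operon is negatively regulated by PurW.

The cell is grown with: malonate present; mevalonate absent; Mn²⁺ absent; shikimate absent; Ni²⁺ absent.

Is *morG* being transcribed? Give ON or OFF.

Shikimate is absent, so MibC is inactive.
Mn²⁺ is absent, so MibG is active.
Malonate is present, so PurP is active.
Ni²⁺ is absent, so FenF is inactive.
With repressor PurP bound, *purW* is not transcribed.
So PurW is not produced.
With no repressor bound, *orvV* is transcribed.
So OrvV is produced and active.
Mevalonate is absent, so PurT is active.
With repressor PurT bound, *qilH* is not transcribed.
So QilH is not produced.
With repressor MibG bound, *morG* is not transcribed.

OFF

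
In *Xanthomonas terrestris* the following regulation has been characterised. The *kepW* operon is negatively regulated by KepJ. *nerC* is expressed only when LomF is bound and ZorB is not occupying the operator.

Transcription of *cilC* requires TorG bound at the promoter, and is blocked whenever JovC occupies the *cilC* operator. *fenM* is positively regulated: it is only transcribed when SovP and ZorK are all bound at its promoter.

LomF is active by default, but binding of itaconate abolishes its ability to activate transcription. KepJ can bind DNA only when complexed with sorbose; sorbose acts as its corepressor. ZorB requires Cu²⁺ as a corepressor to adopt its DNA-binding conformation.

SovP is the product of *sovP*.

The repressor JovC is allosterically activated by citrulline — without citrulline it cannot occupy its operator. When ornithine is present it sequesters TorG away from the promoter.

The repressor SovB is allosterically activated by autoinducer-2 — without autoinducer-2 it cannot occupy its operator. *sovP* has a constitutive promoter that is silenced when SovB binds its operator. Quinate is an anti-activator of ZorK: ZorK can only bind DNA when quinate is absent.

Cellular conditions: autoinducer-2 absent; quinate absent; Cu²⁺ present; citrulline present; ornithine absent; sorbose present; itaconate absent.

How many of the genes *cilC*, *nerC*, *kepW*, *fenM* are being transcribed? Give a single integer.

1

Ornithine is absent, so TorG is active.
Citrulline is present, so JovC is active.
With repressor JovC bound, *cilC* is not transcribed.
→ *cilC* is OFF.
Cu²⁺ is present, so ZorB is active.
Itaconate is absent, so LomF is active.
With repressor ZorB bound, *nerC* is not transcribed.
→ *nerC* is OFF.
Sorbose is present, so KepJ is active.
With repressor KepJ bound, *kepW* is not transcribed.
→ *kepW* is OFF.
Autoinducer-2 is absent, so SovB is inactive.
With no repressor bound, *sovP* is transcribed.
So SovP is produced and active.
Quinate is absent, so ZorK is active.
No repressor is bound and SovP and ZorK are active, so *fenM* is transcribed.
→ *fenM* is ON.
1 of the 4 genes is transcribed.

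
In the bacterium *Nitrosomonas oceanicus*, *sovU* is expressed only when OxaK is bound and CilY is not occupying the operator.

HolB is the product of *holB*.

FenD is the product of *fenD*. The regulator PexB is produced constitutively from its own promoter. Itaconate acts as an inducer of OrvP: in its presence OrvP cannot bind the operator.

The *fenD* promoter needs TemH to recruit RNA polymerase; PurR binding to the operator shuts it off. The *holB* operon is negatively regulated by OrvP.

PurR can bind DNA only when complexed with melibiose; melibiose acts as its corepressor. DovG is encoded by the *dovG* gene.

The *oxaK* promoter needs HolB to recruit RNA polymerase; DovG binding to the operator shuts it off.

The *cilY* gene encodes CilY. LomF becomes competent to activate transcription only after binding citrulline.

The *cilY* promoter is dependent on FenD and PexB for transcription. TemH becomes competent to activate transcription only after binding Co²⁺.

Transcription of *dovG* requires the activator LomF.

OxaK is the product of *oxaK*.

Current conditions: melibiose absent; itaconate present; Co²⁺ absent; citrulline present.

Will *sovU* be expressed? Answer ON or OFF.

OFF

Melibiose is absent, so PurR is inactive.
Co²⁺ is absent, so TemH is inactive.
Required activator TemH is absent, so *fenD* is not transcribed.
So FenD is not produced.
PexB is produced constitutively and is active.
Required activator FenD is absent, so *cilY* is not transcribed.
So CilY is not produced.
Itaconate is present, so OrvP is inactive.
With no repressor bound, *holB* is transcribed.
So HolB is produced and active.
Citrulline is present, so LomF is active.
No repressor is bound and LomF is active, so *dovG* is transcribed.
So DovG is produced and active.
With repressor DovG bound, *oxaK* is not transcribed.
So OxaK is not produced.
Required activator OxaK is absent, so *sovU* is not transcribed.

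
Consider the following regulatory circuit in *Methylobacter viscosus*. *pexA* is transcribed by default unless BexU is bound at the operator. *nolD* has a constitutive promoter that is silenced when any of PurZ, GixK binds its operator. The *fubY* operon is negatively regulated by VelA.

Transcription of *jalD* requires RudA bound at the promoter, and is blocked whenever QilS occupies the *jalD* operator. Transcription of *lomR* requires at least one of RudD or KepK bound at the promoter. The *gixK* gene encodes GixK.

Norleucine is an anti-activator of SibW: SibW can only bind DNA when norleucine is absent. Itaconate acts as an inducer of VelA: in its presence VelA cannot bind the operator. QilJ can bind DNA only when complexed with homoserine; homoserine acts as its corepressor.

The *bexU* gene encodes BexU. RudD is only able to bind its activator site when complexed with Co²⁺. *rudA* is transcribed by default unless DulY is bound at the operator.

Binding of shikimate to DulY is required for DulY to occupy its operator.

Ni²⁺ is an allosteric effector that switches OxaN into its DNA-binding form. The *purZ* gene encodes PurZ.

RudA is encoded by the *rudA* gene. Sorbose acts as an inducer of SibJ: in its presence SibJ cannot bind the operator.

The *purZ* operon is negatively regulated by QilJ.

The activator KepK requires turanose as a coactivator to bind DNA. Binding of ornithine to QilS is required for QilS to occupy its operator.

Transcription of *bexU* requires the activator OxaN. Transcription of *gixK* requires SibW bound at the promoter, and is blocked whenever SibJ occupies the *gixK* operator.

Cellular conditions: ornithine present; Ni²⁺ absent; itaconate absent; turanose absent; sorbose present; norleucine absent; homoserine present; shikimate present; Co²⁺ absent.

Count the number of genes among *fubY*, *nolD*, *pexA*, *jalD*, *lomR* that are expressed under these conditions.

Itaconate is absent, so VelA is active.
With repressor VelA bound, *fubY* is not transcribed.
→ *fubY* is OFF.
Homoserine is present, so QilJ is active.
With repressor QilJ bound, *purZ* is not transcribed.
So PurZ is not produced.
Sorbose is present, so SibJ is inactive.
Norleucine is absent, so SibW is active.
No repressor is bound and SibW is active, so *gixK* is transcribed.
So GixK is produced and active.
With repressor GixK bound, *nolD* is not transcribed.
→ *nolD* is OFF.
Ni²⁺ is absent, so OxaN is inactive.
Required activator OxaN is absent, so *bexU* is not transcribed.
So BexU is not produced.
With no repressor bound, *pexA* is transcribed.
→ *pexA* is ON.
Ornithine is present, so QilS is active.
Shikimate is present, so DulY is active.
With repressor DulY bound, *rudA* is not transcribed.
So RudA is not produced.
With repressor QilS bound, *jalD* is not transcribed.
→ *jalD* is OFF.
Co²⁺ is absent, so RudD is inactive.
Turanose is absent, so KepK is inactive.
No activator is available at the *lomR* promoter, so *lomR* is not transcribed.
→ *lomR* is OFF.
1 of the 5 genes is transcribed.

1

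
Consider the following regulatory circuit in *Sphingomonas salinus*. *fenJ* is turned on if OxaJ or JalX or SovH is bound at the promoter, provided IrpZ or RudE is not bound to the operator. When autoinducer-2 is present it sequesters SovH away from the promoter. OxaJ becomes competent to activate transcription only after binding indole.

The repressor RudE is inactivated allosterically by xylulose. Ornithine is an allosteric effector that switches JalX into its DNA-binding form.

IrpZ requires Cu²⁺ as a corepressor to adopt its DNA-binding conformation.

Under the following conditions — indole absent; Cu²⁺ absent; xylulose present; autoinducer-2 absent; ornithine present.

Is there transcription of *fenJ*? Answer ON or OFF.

Indole is absent, so OxaJ is inactive.
Cu²⁺ is absent, so IrpZ is inactive.
Ornithine is present, so JalX is active.
Xylulose is present, so RudE is inactive.
Autoinducer-2 is absent, so SovH is active.
Activator JalX is present, so *fenJ* is transcribed.

ON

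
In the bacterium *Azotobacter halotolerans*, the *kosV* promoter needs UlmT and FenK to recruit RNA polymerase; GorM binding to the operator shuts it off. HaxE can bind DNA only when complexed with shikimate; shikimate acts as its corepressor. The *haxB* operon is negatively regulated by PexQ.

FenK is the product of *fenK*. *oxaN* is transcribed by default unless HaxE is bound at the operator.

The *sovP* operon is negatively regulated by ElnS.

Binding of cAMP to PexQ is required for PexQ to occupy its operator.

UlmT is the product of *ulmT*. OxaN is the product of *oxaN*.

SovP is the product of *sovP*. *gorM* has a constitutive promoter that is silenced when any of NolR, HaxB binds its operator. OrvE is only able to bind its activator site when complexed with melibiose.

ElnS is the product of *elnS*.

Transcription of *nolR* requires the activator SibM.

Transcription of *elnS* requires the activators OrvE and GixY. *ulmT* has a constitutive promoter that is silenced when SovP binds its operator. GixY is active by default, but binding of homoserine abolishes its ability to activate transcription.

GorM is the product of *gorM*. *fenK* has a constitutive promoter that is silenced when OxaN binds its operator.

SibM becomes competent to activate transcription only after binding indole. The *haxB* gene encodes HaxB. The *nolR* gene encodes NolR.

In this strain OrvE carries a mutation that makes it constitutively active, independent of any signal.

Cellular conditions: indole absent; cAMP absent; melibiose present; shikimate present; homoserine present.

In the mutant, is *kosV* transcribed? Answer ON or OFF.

OFF

OrvE is constitutively active in this strain.
Homoserine is present, so GixY is inactive.
Required activator GixY is absent, so *elnS* is not transcribed.
So ElnS is not produced.
With no repressor bound, *sovP* is transcribed.
So SovP is produced and active.
With repressor SovP bound, *ulmT* is not transcribed.
So UlmT is not produced.
Indole is absent, so SibM is inactive.
Required activator SibM is absent, so *nolR* is not transcribed.
So NolR is not produced.
cAMP is absent, so PexQ is inactive.
With no repressor bound, *haxB* is transcribed.
So HaxB is produced and active.
With repressor HaxB bound, *gorM* is not transcribed.
So GorM is not produced.
Shikimate is present, so HaxE is active.
With repressor HaxE bound, *oxaN* is not transcribed.
So OxaN is not produced.
With no repressor bound, *fenK* is transcribed.
So FenK is produced and active.
Required activator UlmT is absent, so *kosV* is not transcribed.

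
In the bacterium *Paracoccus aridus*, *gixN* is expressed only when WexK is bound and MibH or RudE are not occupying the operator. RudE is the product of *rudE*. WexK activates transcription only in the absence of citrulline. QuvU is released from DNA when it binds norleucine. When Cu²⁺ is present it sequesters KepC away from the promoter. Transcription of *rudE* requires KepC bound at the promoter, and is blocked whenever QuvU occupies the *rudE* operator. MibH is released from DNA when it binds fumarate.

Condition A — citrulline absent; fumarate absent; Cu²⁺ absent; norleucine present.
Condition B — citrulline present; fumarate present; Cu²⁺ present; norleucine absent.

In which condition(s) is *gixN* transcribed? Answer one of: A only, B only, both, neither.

Condition A:
Citrulline is absent, so WexK is active.
Fumarate is absent, so MibH is active.
Cu²⁺ is absent, so KepC is active.
Norleucine is present, so QuvU is inactive.
No repressor is bound and KepC is active, so *rudE* is transcribed.
So RudE is produced and active.
With repressor MibH bound, *gixN* is not transcribed.
→ *gixN* is OFF in A.
Condition B:
Citrulline is present, so WexK is inactive.
Fumarate is present, so MibH is inactive.
Cu²⁺ is present, so KepC is inactive.
Norleucine is absent, so QuvU is active.
With repressor QuvU bound, *rudE* is not transcribed.
So RudE is not produced.
Required activator WexK is absent, so *gixN* is not transcribed.
→ *gixN* is OFF in B.

neither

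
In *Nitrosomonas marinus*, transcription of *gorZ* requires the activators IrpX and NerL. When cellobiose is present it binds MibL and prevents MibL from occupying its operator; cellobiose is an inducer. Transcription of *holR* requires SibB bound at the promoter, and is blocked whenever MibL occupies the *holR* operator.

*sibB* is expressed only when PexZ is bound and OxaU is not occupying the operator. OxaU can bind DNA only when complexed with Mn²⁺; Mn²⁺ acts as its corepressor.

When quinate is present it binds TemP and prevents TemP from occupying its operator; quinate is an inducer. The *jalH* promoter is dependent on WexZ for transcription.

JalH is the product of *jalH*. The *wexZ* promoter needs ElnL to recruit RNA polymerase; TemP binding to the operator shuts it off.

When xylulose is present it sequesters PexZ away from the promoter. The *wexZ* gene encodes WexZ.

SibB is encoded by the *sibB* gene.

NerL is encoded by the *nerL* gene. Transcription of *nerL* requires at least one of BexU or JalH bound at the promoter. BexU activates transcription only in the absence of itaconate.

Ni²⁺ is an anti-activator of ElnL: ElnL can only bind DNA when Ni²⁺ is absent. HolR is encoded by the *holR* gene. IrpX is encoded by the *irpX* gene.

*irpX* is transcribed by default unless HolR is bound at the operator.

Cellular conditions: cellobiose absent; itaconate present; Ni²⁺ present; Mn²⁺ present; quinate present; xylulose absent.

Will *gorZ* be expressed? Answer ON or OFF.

OFF

Cellobiose is absent, so MibL is active.
Xylulose is absent, so PexZ is active.
Mn²⁺ is present, so OxaU is active.
With repressor OxaU bound, *sibB* is not transcribed.
So SibB is not produced.
With repressor MibL bound, *holR* is not transcribed.
So HolR is not produced.
With no repressor bound, *irpX* is transcribed.
So IrpX is produced and active.
Itaconate is present, so BexU is inactive.
Ni²⁺ is present, so ElnL is inactive.
Quinate is present, so TemP is inactive.
Required activator ElnL is absent, so *wexZ* is not transcribed.
So WexZ is not produced.
Required activator WexZ is absent, so *jalH* is not transcribed.
So JalH is not produced.
No activator is available at the *nerL* promoter, so *nerL* is not transcribed.
So NerL is not produced.
Required activator NerL is absent, so *gorZ* is not transcribed.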